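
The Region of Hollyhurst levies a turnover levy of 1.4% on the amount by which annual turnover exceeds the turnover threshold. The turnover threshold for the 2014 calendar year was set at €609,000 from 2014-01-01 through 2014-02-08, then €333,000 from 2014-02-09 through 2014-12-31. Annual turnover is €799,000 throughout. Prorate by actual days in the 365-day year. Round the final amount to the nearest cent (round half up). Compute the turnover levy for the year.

2014-01-01 to 2014-02-08: 39 days, exemption €609,000 → (€799,000 − €609,000) × 1.4% × 39/365 = €284.2192
2014-02-09 to 2014-12-31: 326 days, exemption €333,000 → (€799,000 − €333,000) × 1.4% × 326/365 = €5,826.9151
Total = €6,111.1342

€6,111.13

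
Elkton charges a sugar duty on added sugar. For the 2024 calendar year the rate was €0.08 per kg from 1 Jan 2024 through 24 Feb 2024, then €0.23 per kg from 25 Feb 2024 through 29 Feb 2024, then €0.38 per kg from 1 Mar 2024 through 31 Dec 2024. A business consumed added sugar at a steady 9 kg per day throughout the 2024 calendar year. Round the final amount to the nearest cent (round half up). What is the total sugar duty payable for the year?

€1,096.47

1 Jan – 24 Feb 2024: 55 days × 9 kg/day = 495 kg at €0.08/kg → €39.60
25 Feb – 29 Feb 2024: 5 days × 9 kg/day = 45 kg at €0.23/kg → €10.35
1 Mar – 31 Dec 2024: 306 days × 9 kg/day = 2,754 kg at €0.38/kg → €1,046.52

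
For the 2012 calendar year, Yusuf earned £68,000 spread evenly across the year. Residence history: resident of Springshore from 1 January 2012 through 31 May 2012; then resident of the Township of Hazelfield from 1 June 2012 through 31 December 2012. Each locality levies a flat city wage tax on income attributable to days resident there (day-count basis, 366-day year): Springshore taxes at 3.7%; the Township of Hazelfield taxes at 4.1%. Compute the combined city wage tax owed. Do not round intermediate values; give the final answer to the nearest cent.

Springshore, 1 January – 31 May 2012: 152 days → £68,000 × 3.7% × 152/366 = £1,044.8962
The Township of Hazelfield, 1 June – 31 December 2012: 214 days → £68,000 × 4.1% × 214/366 = £1,630.1421
Total = £2,675.0383

£2,675.04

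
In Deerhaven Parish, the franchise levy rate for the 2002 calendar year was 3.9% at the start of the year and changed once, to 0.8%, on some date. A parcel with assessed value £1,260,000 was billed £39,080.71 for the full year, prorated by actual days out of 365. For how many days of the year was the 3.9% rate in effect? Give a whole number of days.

271 days

Let d = days at the first rate; then 365 − d days at the second rate.
£1,260,000 × [3.9%·d + 0.8%·(365−d)] / 365 = £39,080.71
Solving gives d = 271, so the new rate took effect on September 29, 2002.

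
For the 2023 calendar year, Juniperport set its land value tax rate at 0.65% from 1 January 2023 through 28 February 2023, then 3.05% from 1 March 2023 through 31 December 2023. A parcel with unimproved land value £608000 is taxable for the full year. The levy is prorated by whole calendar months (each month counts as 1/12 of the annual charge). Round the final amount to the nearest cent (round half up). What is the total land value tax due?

1 January – 28 February 2023: 2 months at 0.65% → £608000 × 0.65% × 2/12 = £658.6667
1 March – 31 December 2023: 10 months at 3.05% → £608000 × 3.05% × 10/12 = £15453.3333
Total = £16112.0000

£16112.00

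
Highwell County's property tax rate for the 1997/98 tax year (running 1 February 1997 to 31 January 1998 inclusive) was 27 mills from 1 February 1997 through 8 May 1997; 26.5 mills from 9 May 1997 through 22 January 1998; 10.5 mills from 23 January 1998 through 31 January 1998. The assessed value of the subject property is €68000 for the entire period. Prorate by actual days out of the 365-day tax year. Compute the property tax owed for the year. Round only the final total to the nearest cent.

1 February – 8 May 1997: 97 days at 27 mills → €68000 × 2.7% × 97/365 = €487.9233
9 May 1997 – 22 January 1998: 259 days at 26.5 mills → €68000 × 2.65% × 259/365 = €1278.6795
23 January – 31 January 1998: 9 days at 10.5 mills → €68000 × 1.05% × 9/365 = €17.6055
Total = €1784.2082

€1784.21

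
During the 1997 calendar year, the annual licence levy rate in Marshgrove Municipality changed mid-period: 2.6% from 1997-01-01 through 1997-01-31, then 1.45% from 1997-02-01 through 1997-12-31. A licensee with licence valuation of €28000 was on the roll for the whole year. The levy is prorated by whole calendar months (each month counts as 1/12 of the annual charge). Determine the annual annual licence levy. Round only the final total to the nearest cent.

€432.83

1997-01-01 to 1997-01-31: 1 month at 2.6% → €28000 × 2.6% × 1/12 = €60.6667
1997-02-01 to 1997-12-31: 11 months at 1.45% → €28000 × 1.45% × 11/12 = €372.1667
Total = €432.8333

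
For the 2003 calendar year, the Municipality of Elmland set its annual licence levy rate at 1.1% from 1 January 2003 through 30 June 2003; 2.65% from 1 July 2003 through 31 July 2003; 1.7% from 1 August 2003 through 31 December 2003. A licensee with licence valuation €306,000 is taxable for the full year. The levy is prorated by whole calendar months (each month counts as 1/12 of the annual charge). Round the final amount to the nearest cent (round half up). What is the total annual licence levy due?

1 January – 30 June 2003: 6 months at 1.1% → €306,000 × 1.1% × 6/12 = €1,683.0000
1 July – 31 July 2003: 1 month at 2.65% → €306,000 × 2.65% × 1/12 = €675.7500
1 August – 31 December 2003: 5 months at 1.7% → €306,000 × 1.7% × 5/12 = €2,167.5000
Total = €4,526.2500

€4,526.25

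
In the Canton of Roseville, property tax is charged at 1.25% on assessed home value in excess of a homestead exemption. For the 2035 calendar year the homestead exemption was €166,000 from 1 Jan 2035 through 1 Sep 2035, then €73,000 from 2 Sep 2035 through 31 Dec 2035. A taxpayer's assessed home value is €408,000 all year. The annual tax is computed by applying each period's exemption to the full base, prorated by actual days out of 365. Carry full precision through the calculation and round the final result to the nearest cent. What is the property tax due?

€3,410.38

1 Jan – 1 Sep 2035: 244 days, exemption €166,000 → (€408,000 − €166,000) × 1.25% × 244/365 = €2,022.1918
2 Sep – 31 Dec 2035: 121 days, exemption €73,000 → (€408,000 − €73,000) × 1.25% × 121/365 = €1,388.1849
Total = €3,410.3767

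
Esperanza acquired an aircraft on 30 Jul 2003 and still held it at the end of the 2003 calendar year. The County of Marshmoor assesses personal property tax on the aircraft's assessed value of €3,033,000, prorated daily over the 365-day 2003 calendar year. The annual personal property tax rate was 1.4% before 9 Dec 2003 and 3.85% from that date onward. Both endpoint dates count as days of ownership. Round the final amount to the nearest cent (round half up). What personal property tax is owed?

30 Jul – 8 Dec 2003: 132 days at 1.4% → €3,033,000 × 1.4% × 132/365 = €15,356.1205
9 Dec – 31 Dec 2003: 23 days at 3.85% → €3,033,000 × 3.85% × 23/365 = €7,358.1411
Total = €22,714.2616

€22,714.26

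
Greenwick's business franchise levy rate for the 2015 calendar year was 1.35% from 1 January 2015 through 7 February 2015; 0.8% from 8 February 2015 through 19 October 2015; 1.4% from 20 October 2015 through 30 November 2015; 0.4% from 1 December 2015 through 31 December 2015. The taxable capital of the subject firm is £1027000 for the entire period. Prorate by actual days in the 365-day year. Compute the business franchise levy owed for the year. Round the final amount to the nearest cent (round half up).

£9164.22

1 January – 7 February 2015: 38 days at 1.35% → £1027000 × 1.35% × 38/365 = £1443.4274
8 February – 19 October 2015: 254 days at 0.8% → £1027000 × 0.8% × 254/365 = £5717.4356
20 October – 30 November 2015: 42 days at 1.4% → £1027000 × 1.4% × 42/365 = £1654.4548
1 December – 31 December 2015: 31 days at 0.4% → £1027000 × 0.4% × 31/365 = £348.8986
Total = £9164.2164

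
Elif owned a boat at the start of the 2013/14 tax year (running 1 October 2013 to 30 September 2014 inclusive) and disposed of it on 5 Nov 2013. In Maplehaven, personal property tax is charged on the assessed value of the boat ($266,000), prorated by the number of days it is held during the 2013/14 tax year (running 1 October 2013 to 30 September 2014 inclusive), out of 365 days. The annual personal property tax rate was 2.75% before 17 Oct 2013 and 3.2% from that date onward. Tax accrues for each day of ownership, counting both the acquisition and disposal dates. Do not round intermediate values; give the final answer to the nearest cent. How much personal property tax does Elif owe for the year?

1 Oct – 16 Oct 2013: 16 days at 2.75% → $266,000 × 2.75% × 16/365 = $320.6575
17 Oct – 5 Nov 2013: 20 days at 3.2% → $266,000 × 3.2% × 20/365 = $466.4110
Total = $787.0685

$787.07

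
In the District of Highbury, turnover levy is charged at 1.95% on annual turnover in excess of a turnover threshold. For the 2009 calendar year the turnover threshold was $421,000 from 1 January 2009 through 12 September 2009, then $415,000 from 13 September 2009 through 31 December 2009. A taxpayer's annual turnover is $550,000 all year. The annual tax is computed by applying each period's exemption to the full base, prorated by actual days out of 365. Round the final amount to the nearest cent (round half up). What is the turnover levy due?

1 January – 12 September 2009: 255 days, exemption $421,000 → ($550,000 − $421,000) × 1.95% × 255/365 = $1,757.4041
13 September – 31 December 2009: 110 days, exemption $415,000 → ($550,000 − $415,000) × 1.95% × 110/365 = $793.3562
Total = $2,550.7603

$2,550.76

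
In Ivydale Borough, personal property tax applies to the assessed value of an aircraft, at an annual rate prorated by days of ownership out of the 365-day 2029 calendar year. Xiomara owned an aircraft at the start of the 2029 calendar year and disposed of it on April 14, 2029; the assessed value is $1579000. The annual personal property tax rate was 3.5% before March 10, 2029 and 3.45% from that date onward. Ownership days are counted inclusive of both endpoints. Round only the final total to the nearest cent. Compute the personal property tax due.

January 1 – March 9, 2029: 68 days at 3.5% → $1579000 × 3.5% × 68/365 = $10295.9452
March 10 – April 14, 2029: 36 days at 3.45% → $1579000 × 3.45% × 36/365 = $5372.9260
Total = $15668.8712

$15668.87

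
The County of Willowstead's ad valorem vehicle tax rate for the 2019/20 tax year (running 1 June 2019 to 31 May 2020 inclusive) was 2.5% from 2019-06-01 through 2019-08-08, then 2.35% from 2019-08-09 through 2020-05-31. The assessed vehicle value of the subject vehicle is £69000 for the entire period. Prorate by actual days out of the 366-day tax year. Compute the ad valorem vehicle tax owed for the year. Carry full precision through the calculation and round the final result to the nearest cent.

£1641.01

2019-06-01 to 2019-08-08: 69 days at 2.5% → £69000 × 2.5% × 69/366 = £325.2049
2019-08-09 to 2020-05-31: 297 days at 2.35% → £69000 × 2.35% × 297/366 = £1315.8074
Total = £1641.0123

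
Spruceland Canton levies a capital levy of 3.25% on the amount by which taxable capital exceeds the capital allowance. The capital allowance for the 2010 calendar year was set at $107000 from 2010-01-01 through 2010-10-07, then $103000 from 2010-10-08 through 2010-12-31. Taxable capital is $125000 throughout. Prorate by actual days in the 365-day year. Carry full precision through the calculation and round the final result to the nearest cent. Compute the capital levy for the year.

$615.27

2010-01-01 to 2010-10-07: 280 days, exemption $107000 → ($125000 − $107000) × 3.25% × 280/365 = $448.7671
2010-10-08 to 2010-12-31: 85 days, exemption $103000 → ($125000 − $103000) × 3.25% × 85/365 = $166.5068
Total = $615.2740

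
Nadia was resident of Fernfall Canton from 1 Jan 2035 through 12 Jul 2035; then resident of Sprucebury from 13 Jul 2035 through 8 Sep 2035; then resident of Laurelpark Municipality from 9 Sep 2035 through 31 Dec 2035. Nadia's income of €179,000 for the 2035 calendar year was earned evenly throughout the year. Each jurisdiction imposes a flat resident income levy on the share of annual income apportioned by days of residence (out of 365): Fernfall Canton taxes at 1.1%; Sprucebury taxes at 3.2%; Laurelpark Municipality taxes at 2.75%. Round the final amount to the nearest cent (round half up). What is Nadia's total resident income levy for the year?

Fernfall Canton, 1 Jan – 12 Jul 2035: 193 days → €179,000 × 1.1% × 193/365 = €1,041.1425
Sprucebury, 13 Jul – 8 Sep 2035: 58 days → €179,000 × 3.2% × 58/365 = €910.2027
Laurelpark Municipality, 9 Sep – 31 Dec 2035: 114 days → €179,000 × 2.75% × 114/365 = €1,537.4384
Total = €3,488.7836

€3,488.78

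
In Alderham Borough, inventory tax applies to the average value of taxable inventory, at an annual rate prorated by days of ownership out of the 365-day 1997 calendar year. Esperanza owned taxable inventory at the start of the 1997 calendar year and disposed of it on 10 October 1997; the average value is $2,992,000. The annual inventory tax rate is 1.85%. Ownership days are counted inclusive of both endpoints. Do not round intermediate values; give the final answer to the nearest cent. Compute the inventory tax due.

$42,916.76

Days held (1 January – 10 October 1997): 283 out of 365
Tax = $2,992,000 × 1.85% × 283/365 = $42,916.7562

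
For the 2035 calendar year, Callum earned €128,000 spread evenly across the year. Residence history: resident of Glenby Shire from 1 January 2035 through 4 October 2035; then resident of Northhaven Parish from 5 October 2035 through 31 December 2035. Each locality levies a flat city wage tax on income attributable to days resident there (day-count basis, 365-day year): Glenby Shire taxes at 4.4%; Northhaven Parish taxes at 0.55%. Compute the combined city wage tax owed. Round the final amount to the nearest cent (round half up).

€4,443.88

Glenby Shire, 1 January – 4 October 2035: 277 days → €128,000 × 4.4% × 277/365 = €4,274.1479
Northhaven Parish, 5 October – 31 December 2035: 88 days → €128,000 × 0.55% × 88/365 = €169.7315
Total = €4,443.8795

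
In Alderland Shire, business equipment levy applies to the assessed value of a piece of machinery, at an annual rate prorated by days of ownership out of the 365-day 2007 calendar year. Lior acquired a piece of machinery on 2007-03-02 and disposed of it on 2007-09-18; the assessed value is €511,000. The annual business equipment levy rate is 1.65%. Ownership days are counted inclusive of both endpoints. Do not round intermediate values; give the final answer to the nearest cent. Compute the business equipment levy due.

€4,643.10

Days held (2007-03-02 to 2007-09-18): 201 out of 365
Tax = €511,000 × 1.65% × 201/365 = €4,643.1000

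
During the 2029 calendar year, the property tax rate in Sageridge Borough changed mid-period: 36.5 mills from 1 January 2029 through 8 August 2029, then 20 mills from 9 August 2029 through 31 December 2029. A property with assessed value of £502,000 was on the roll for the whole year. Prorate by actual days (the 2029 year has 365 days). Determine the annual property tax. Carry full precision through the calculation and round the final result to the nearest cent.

1 January – 8 August 2029: 220 days at 36.5 mills → £502,000 × 3.65% × 220/365 = £11,044.0000
9 August – 31 December 2029: 145 days at 20 mills → £502,000 × 2% × 145/365 = £3,988.4932
Total = £15,032.4932

£15,032.49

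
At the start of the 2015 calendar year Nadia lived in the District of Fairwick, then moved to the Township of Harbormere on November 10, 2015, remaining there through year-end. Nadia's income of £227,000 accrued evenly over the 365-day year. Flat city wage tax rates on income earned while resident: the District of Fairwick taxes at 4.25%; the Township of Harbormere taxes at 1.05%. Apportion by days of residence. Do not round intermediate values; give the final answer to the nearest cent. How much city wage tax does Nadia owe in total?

The District of Fairwick, January 1 – November 9, 2015: 313 days → £227,000 × 4.25% × 313/365 = £8,273.0616
The Township of Harbormere, November 10 – December 31, 2015: 52 days → £227,000 × 1.05% × 52/365 = £339.5671
Total = £8,612.6288

£8,612.63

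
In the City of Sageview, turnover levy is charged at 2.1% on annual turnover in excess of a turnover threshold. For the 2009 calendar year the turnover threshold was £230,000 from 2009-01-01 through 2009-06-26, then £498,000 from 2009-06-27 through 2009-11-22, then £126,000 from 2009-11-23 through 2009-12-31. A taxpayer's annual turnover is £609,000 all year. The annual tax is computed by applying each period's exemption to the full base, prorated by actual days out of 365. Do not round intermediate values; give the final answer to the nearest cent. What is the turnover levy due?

£5,894.90

2009-01-01 to 2009-06-26: 177 days, exemption £230,000 → (£609,000 − £230,000) × 2.1% × 177/365 = £3,859.5699
2009-06-27 to 2009-11-22: 149 days, exemption £498,000 → (£609,000 − £498,000) × 2.1% × 149/365 = £951.5589
2009-11-23 to 2009-12-31: 39 days, exemption £126,000 → (£609,000 − £126,000) × 2.1% × 39/365 = £1,083.7726
Total = £5,894.9014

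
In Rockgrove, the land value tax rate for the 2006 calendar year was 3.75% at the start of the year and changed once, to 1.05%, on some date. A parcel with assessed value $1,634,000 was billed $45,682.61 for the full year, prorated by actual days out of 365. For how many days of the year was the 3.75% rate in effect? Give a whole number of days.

236 days

Let d = days at the first rate; then 365 − d days at the second rate.
$1,634,000 × [3.75%·d + 1.05%·(365−d)] / 365 = $45,682.61
Solving gives d = 236, so the new rate took effect on 25 Aug 2006.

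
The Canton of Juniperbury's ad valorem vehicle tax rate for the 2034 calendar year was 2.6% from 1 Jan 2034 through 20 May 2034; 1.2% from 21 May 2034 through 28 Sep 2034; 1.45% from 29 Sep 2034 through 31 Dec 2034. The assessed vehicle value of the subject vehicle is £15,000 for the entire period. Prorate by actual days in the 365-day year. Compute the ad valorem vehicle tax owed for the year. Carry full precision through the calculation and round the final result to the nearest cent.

1 Jan – 20 May 2034: 140 days at 2.6% → £15,000 × 2.6% × 140/365 = £149.5890
21 May – 28 Sep 2034: 131 days at 1.2% → £15,000 × 1.2% × 131/365 = £64.6027
29 Sep – 31 Dec 2034: 94 days at 1.45% → £15,000 × 1.45% × 94/365 = £56.0137
Total = £270.2055

£270.21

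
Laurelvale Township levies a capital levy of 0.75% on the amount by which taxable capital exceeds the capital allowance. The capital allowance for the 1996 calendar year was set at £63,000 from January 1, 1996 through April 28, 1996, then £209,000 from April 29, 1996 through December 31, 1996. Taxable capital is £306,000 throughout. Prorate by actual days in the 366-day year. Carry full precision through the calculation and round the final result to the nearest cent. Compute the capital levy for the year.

January 1 – April 28, 1996: 119 days, exemption £63,000 → (£306,000 − £63,000) × 0.75% × 119/366 = £592.5615
April 29 – December 31, 1996: 247 days, exemption £209,000 → (£306,000 − £209,000) × 0.75% × 247/366 = £490.9631
Total = £1,083.5246

£1,083.52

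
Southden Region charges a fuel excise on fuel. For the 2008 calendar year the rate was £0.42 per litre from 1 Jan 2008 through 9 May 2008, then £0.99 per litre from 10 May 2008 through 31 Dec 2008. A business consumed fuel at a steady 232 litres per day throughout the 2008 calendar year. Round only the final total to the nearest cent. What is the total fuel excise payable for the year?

1 Jan – 9 May 2008: 130 days × 232 litres/day = 30,160 litres at £0.42/litre → £12,667.20
10 May – 31 Dec 2008: 236 days × 232 litres/day = 54,752 litres at £0.99/litre → £54,204.48

£66,871.68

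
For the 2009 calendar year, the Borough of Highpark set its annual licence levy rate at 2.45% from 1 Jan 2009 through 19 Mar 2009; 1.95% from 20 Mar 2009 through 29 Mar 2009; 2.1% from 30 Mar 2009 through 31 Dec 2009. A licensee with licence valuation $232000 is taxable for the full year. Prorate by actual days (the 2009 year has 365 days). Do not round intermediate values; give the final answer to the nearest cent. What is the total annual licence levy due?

$5035.99

1 Jan – 19 Mar 2009: 78 days at 2.45% → $232000 × 2.45% × 78/365 = $1214.6630
20 Mar – 29 Mar 2009: 10 days at 1.95% → $232000 × 1.95% × 10/365 = $123.9452
30 Mar – 31 Dec 2009: 277 days at 2.1% → $232000 × 2.1% × 277/365 = $3697.3808
Total = $5035.9890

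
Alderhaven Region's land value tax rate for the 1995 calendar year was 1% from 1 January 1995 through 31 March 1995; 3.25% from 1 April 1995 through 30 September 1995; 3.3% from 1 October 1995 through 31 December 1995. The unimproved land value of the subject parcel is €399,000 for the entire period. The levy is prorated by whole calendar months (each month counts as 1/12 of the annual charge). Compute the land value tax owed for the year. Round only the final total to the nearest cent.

€10,773.00

1 January – 31 March 1995: 3 months at 1% → €399,000 × 1% × 3/12 = €997.5000
1 April – 30 September 1995: 6 months at 3.25% → €399,000 × 3.25% × 6/12 = €6,483.7500
1 October – 31 December 1995: 3 months at 3.3% → €399,000 × 3.3% × 3/12 = €3,291.7500
Total = €10,773.0000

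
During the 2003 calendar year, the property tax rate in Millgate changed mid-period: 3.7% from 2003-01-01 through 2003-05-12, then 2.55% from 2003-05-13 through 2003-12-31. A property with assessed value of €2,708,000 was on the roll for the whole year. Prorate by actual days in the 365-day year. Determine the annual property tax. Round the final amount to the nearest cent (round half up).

2003-01-01 to 2003-05-12: 132 days at 3.7% → €2,708,000 × 3.7% × 132/365 = €36,235.2658
2003-05-13 to 2003-12-31: 233 days at 2.55% → €2,708,000 × 2.55% × 233/365 = €44,081.0466
Total = €80,316.3123

€80,316.31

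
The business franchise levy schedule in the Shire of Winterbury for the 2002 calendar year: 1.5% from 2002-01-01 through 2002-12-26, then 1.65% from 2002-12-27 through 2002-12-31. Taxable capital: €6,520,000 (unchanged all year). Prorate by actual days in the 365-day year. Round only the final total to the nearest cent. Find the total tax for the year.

€97,933.97

2002-01-01 to 2002-12-26: 360 days at 1.5% → €6,520,000 × 1.5% × 360/365 = €96,460.2740
2002-12-27 to 2002-12-31: 5 days at 1.65% → €6,520,000 × 1.65% × 5/365 = €1,473.6986
Total = €97,933.9726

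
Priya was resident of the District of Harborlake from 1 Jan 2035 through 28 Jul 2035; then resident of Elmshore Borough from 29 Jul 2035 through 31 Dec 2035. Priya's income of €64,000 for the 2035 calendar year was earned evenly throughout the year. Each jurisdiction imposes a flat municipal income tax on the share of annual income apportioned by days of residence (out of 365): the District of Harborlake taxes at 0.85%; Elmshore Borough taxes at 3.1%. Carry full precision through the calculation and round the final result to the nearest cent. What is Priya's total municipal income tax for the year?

€1,159.45

The District of Harborlake, 1 Jan – 28 Jul 2035: 209 days → €64,000 × 0.85% × 209/365 = €311.4959
Elmshore Borough, 29 Jul – 31 Dec 2035: 156 days → €64,000 × 3.1% × 156/365 = €847.9562
Total = €1,159.4521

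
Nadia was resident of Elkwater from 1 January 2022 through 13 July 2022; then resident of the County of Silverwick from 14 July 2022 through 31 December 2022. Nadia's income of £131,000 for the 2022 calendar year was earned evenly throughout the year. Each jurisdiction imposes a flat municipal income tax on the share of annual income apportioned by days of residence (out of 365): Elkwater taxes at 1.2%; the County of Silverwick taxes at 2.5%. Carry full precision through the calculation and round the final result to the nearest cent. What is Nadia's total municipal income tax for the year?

Elkwater, 1 January – 13 July 2022: 194 days → £131,000 × 1.2% × 194/365 = £835.5288
The County of Silverwick, 14 July – 31 December 2022: 171 days → £131,000 × 2.5% × 171/365 = £1,534.3151
Total = £2,369.8438

£2,369.84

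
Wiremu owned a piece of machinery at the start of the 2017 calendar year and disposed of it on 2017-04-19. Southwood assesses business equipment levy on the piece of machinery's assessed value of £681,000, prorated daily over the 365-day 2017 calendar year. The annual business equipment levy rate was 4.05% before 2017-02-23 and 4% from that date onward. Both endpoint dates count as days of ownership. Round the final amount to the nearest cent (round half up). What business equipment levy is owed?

2017-01-01 to 2017-02-22: 53 days at 4.05% → £681,000 × 4.05% × 53/365 = £4,004.8397
2017-02-23 to 2017-04-19: 56 days at 4% → £681,000 × 4% × 56/365 = £4,179.2877
Total = £8,184.1274

£8,184.13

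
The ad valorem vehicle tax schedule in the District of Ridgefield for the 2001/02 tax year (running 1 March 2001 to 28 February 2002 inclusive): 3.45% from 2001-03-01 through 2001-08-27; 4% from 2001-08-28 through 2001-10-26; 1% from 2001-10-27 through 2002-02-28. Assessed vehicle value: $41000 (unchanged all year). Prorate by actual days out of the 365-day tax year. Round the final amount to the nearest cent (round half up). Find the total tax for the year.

$1107.56

2001-03-01 to 2001-08-27: 180 days at 3.45% → $41000 × 3.45% × 180/365 = $697.5616
2001-08-28 to 2001-10-26: 60 days at 4% → $41000 × 4% × 60/365 = $269.5890
2001-10-27 to 2002-02-28: 125 days at 1% → $41000 × 1% × 125/365 = $140.4110
Total = $1107.5616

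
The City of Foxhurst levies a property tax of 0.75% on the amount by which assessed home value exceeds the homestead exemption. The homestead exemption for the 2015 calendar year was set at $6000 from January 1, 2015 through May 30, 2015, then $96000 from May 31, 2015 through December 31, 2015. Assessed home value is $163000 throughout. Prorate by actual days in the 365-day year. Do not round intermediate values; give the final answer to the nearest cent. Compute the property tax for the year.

January 1 – May 30, 2015: 150 days, exemption $6000 → ($163000 − $6000) × 0.75% × 150/365 = $483.9041
May 31 – December 31, 2015: 215 days, exemption $96000 → ($163000 − $96000) × 0.75% × 215/365 = $295.9932
Total = $779.8973

$779.90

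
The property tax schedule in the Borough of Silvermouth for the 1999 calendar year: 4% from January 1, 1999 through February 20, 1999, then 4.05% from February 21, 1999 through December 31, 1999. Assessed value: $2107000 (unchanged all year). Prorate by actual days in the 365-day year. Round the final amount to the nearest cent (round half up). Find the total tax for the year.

$85186.30

January 1 – February 20, 1999: 51 days at 4% → $2107000 × 4% × 51/365 = $11776.1096
February 21 – December 31, 1999: 314 days at 4.05% → $2107000 × 4.05% × 314/365 = $73410.1890
Total = $85186.2986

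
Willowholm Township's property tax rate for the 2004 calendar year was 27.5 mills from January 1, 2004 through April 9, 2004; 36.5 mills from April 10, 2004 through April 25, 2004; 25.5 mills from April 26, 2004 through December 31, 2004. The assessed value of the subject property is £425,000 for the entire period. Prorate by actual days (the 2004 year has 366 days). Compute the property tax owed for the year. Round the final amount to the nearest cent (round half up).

£11,274.11

January 1 – April 9, 2004: 100 days at 27.5 mills → £425,000 × 2.75% × 100/366 = £3,193.3060
April 10 – April 25, 2004: 16 days at 36.5 mills → £425,000 × 3.65% × 16/366 = £678.1421
April 26 – December 31, 2004: 250 days at 25.5 mills → £425,000 × 2.55% × 250/366 = £7,402.6639
Total = £11,274.1120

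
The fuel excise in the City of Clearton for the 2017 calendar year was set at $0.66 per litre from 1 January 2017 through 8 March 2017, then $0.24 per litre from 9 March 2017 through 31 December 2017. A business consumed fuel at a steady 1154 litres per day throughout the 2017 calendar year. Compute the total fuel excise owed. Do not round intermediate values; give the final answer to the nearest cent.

1 January – 8 March 2017: 67 days × 1154 litres/day = 77,318 litres at $0.66/litre → $51,029.88
9 March – 31 December 2017: 298 days × 1154 litres/day = 343,892 litres at $0.24/litre → $82,534.08

$133,563.96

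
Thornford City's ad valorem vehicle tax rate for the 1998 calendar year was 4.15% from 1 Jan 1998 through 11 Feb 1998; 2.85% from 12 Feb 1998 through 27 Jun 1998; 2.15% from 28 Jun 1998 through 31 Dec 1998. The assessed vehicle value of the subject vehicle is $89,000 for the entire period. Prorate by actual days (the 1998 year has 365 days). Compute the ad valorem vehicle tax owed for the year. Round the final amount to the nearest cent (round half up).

$2,350.45

1 Jan – 11 Feb 1998: 42 days at 4.15% → $89,000 × 4.15% × 42/365 = $425.0055
12 Feb – 27 Jun 1998: 136 days at 2.85% → $89,000 × 2.85% × 136/365 = $945.1068
28 Jun – 31 Dec 1998: 187 days at 2.15% → $89,000 × 2.15% × 187/365 = $980.3411
Total = $2,350.4534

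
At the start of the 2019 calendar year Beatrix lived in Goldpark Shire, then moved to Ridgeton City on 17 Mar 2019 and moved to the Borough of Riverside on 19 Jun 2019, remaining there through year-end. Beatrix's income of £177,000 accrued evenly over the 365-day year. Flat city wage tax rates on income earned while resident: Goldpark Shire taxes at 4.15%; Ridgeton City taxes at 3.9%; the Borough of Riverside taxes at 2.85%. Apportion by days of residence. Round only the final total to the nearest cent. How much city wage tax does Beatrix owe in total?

£5,995.94

Goldpark Shire, 1 Jan – 16 Mar 2019: 75 days → £177,000 × 4.15% × 75/365 = £1,509.3493
Ridgeton City, 17 Mar – 18 Jun 2019: 94 days → £177,000 × 3.9% × 94/365 = £1,777.7589
The Borough of Riverside, 19 Jun – 31 Dec 2019: 196 days → £177,000 × 2.85% × 196/365 = £2,708.8274
Total = £5,995.9356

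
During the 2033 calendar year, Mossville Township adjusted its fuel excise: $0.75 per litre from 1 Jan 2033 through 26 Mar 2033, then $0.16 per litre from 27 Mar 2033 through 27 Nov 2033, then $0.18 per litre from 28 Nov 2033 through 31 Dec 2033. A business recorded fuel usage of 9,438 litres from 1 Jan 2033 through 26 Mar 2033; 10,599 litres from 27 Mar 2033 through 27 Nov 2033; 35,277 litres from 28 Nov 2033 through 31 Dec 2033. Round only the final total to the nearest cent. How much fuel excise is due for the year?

$15,124.20

1 Jan – 26 Mar 2033: 9,438 litres at $0.75/litre → $7,078.50
27 Mar – 27 Nov 2033: 10,599 litres at $0.16/litre → $1,695.84
28 Nov – 31 Dec 2033: 35,277 litres at $0.18/litre → $6,349.86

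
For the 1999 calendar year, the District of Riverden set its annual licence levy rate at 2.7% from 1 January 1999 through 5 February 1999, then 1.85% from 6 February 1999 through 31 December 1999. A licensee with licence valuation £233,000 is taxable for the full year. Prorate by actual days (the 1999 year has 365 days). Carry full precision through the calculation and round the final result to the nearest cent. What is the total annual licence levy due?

1 January – 5 February 1999: 36 days at 2.7% → £233,000 × 2.7% × 36/365 = £620.4822
6 February – 31 December 1999: 329 days at 1.85% → £233,000 × 1.85% × 329/365 = £3,885.3548
Total = £4,505.8370

£4,505.84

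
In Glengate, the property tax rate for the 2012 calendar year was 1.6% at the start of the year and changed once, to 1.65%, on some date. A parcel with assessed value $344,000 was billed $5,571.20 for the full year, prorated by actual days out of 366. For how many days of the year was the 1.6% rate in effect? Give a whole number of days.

223 days

Let d = days at the first rate; then 366 − d days at the second rate.
$344,000 × [1.6%·d + 1.65%·(366−d)] / 366 = $5,571.20
Solving gives d = 223, so the new rate took effect on 11 Aug 2012.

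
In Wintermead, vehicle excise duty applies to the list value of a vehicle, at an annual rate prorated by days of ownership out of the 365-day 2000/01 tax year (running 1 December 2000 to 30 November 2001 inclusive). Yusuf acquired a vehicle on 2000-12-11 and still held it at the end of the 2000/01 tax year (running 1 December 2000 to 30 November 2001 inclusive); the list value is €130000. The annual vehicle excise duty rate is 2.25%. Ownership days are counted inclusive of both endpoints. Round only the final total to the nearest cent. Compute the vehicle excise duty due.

€2844.86

Days held (2000-12-11 to 2001-11-30): 355 out of 365
Tax = €130000 × 2.25% × 355/365 = €2844.8630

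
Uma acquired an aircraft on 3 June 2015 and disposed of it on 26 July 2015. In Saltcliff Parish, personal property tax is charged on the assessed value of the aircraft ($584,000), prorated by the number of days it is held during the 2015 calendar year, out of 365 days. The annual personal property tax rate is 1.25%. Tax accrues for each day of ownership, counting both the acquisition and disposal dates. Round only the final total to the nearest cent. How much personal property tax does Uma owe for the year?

$1,080.00

Days held (3 June – 26 July 2015): 54 out of 365
Tax = $584,000 × 1.25% × 54/365 = $1,080.0000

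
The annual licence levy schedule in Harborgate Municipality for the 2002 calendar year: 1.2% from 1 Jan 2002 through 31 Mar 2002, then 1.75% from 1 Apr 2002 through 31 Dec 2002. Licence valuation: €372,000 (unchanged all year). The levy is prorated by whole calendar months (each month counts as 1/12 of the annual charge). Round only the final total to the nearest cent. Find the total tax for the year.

1 Jan – 31 Mar 2002: 3 months at 1.2% → €372,000 × 1.2% × 3/12 = €1,116.0000
1 Apr – 31 Dec 2002: 9 months at 1.75% → €372,000 × 1.75% × 9/12 = €4,882.5000
Total = €5,998.5000

€5,998.50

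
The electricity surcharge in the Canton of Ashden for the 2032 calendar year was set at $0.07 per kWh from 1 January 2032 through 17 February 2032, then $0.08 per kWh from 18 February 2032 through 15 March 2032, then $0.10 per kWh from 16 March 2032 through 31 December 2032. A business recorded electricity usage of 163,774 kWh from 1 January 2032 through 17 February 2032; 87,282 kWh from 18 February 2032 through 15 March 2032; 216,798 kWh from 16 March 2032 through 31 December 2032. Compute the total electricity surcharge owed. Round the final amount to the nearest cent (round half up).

1 January – 17 February 2032: 163,774 kWh at $0.07/kWh → $11,464.18
18 February – 15 March 2032: 87,282 kWh at $0.08/kWh → $6,982.56
16 March – 31 December 2032: 216,798 kWh at $0.10/kWh → $21,679.80

$40,126.54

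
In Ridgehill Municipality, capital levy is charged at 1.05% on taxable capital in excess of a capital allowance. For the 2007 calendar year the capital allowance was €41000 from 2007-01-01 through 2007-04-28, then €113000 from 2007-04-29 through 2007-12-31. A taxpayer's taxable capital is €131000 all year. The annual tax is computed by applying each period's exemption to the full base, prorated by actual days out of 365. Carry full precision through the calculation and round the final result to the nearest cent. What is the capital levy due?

€433.41

2007-01-01 to 2007-04-28: 118 days, exemption €41000 → (€131000 − €41000) × 1.05% × 118/365 = €305.5068
2007-04-29 to 2007-12-31: 247 days, exemption €113000 → (€131000 − €113000) × 1.05% × 247/365 = €127.8986
Total = €433.4055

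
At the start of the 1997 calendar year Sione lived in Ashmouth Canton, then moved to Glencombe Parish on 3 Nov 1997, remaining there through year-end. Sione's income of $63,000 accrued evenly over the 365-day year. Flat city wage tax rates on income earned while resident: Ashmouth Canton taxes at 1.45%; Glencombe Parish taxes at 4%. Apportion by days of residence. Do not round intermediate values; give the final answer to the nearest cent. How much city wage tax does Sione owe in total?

$1,173.18

Ashmouth Canton, 1 Jan – 2 Nov 1997: 306 days → $63,000 × 1.45% × 306/365 = $765.8384
Glencombe Parish, 3 Nov – 31 Dec 1997: 59 days → $63,000 × 4% × 59/365 = $407.3425
Total = $1,173.1808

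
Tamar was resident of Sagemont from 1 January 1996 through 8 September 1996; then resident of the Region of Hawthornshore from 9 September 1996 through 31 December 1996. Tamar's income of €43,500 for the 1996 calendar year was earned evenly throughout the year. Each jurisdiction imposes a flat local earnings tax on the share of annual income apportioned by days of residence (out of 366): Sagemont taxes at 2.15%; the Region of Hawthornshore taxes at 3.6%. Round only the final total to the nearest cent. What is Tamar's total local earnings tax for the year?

€1,131.71

Sagemont, 1 January – 8 September 1996: 252 days → €43,500 × 2.15% × 252/366 = €643.9426
The Region of Hawthornshore, 9 September – 31 December 1996: 114 days → €43,500 × 3.6% × 114/366 = €487.7705
Total = €1,131.7131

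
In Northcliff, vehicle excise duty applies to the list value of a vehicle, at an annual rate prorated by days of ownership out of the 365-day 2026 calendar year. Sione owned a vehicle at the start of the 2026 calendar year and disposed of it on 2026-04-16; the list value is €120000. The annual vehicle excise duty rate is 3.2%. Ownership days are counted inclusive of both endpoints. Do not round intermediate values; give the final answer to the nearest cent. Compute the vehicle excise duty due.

Days held (2026-01-01 to 2026-04-16): 106 out of 365
Tax = €120000 × 3.2% × 106/365 = €1115.1781

€1115.18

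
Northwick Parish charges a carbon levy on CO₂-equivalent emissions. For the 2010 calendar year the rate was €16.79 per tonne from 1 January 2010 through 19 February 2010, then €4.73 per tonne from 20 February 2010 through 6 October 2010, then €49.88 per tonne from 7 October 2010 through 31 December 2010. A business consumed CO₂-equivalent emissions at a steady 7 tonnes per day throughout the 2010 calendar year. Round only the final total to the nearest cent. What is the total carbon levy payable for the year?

€43,486.45

1 January – 19 February 2010: 50 days × 7 tonnes/day = 350 tonnes at €16.79/tonne → €5,876.50
20 February – 6 October 2010: 229 days × 7 tonnes/day = 1,603 tonnes at €4.73/tonne → €7,582.19
7 October – 31 December 2010: 86 days × 7 tonnes/day = 602 tonnes at €49.88/tonne → €30,027.76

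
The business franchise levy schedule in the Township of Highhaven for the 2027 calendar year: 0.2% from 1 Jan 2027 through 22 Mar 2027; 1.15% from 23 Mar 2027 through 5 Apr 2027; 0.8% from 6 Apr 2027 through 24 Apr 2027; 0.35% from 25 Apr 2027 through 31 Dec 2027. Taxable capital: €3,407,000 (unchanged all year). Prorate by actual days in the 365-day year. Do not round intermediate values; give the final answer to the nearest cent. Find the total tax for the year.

€12,633.90

1 Jan – 22 Mar 2027: 81 days at 0.2% → €3,407,000 × 0.2% × 81/365 = €1,512.1479
23 Mar – 5 Apr 2027: 14 days at 1.15% → €3,407,000 × 1.15% × 14/365 = €1,502.8137
6 Apr – 24 Apr 2027: 19 days at 0.8% → €3,407,000 × 0.8% × 19/365 = €1,418.8055
25 Apr – 31 Dec 2027: 251 days at 0.35% → €3,407,000 × 0.35% × 251/365 = €8,200.1356
Total = €12,633.9027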